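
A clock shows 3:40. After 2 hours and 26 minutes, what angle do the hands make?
First find the time 2 hours and 26 minutes after 3:40.
Total minutes: 3 x 60 + 40 + 2 x 60 + 26 = 366.
366 mod 720 = 366 minutes = 6:06.
Now compute the angle at 6:06:
Hour hand: 6 x 30 + 6 x 0.5 = 183 degrees
Minute hand: 6 x 6 = 36 degrees
Difference: |183 - 36| = 147 degrees
The angle is 147 degrees

Final answer: 147 degrees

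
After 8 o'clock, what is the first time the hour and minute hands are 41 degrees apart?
At t minutes past 8:00, the hour hand is at 30 x 8 + 0.5t degrees and the minute hand is at 6t degrees.
The smaller angle between them is 41 degrees when |30H - 5.5t| = 41 or |30H - 5.5t| = 319.
With H = 8, solve 30 x 8 - 5.5t = +/- target for each target:
  t = (30 x 8 - 41) / 5.5 = 36.18
  t = (30 x 8 + 41) / 5.5 = 51.09
  t = (30 x 8 - 319) / 5.5 = -14.36 (outside (0, 60))
  t = (30 x 8 + 319) / 5.5 = 101.64 (outside (0, 60))
Valid solutions in (0, 60): {36.18, 51.09} minutes.
The first occurrence is t = 36.18 minutes.
The hands form a 41-degree angle at 36.18 minutes past 8:00.

Final answer: 36.18 minutes past 8:00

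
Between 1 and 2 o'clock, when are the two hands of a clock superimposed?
The minute hand gains 5.5 degrees per minute on the hour hand.
At 1:00, the hour hand is at 30 degrees and the minute hand is at 0 degrees.
The gap is 30 degrees. Time to close: 30/5.5 = 60 x 1/11 = 5.45 minutes.
The hands overlap at 5.45 minutes past 1:00.

Final answer: 5.45 minutes past 1:00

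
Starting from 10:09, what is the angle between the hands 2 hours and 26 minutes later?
First find the time 2 hours and 26 minutes after 10:09.
Total minutes: 10 x 60 + 9 + 2 x 60 + 26 = 755.
755 mod 720 = 35 minutes = 12:35.
Now compute the angle at 12:35:
Hour hand: 0 x 30 + 35 x 0.5 = 17.5 degrees
Minute hand: 35 x 6 = 210 degrees
Difference: |17.5 - 210| = 192.5 degrees
Smaller angle: 360 - 192.5 = 167.5 degrees

Final answer: 167.5 degrees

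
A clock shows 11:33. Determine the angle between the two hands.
Hour hand position: 11 x 30 + 33 x 0.5 = 346.5 degrees
Minute hand position: 33 x 6 = 198 degrees
Difference: |346.5 - 198| = 148.5 degrees
The angle between the hands is 148.5 degrees

Final answer: 148.5 degrees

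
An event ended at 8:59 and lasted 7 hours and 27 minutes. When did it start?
Starting time: 8:59 = 539 total minutes past 12:00
Subtracting: 7 hours and 27 minutes = 447 minutes
539 - 447 = 92 minutes
= 1 hour and 32 minutes past 12:00 = 1:32

Final answer: 1:32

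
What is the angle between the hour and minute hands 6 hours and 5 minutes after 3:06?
First find the time 6 hours and 5 minutes after 3:06.
Total minutes: 3 x 60 + 6 + 6 x 60 + 5 = 551.
551 mod 720 = 551 minutes = 9:11.
Now compute the angle at 9:11:
Hour hand: 9 x 30 + 11 x 0.5 = 275.5 degrees
Minute hand: 11 x 6 = 66 degrees
Difference: |275.5 - 66| = 209.5 degrees
Smaller angle: 360 - 209.5 = 150.5 degrees

Final answer: 150.5 degrees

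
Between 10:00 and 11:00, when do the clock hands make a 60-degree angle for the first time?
At t minutes past 10:00, the hour hand is at 30 x 10 + 0.5t degrees and the minute hand is at 6t degrees.
The smaller angle between them is 60 degrees when |30H - 5.5t| = 60 or |30H - 5.5t| = 300.
With H = 10, solve 30 x 10 - 5.5t = +/- target for each target:
  t = (30 x 10 - 60) / 5.5 = 43.64
  t = (30 x 10 + 60) / 5.5 = 65.45 (outside (0, 60))
  t = (30 x 10 - 300) / 5.5 = 0 (outside (0, 60))
  t = (30 x 10 + 300) / 5.5 = 109.09 (outside (0, 60))
Valid solutions in (0, 60): {43.64} minutes.
The first occurrence is t = 43.64 minutes.
The hands form a 60-degree angle at 43.64 minutes past 10:00.

Final answer: 43.64 minutes past 10:00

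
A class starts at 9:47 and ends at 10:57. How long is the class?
From 9:47 to 10:57:
(10 x 60 + 57) - (9 x 60 + 47) = 657 - 587 = 70 minutes
= 1 hour and 10 minutes

Final answer: 1 hour and 10 minutes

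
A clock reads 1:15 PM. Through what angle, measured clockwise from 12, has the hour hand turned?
The hour hand moves 30 degrees per hour and 0.5 degrees per minute.
At 1:15: (1) x 30 + 15 x 0.5 = 30 + 7.5 = 37.5 degrees

Final answer: 37.5 degrees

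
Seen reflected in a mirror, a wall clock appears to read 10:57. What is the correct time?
Reflection across the vertical (12-6) axis maps a hand at angle A degrees to (360 - A) degrees, which sends a reading of T minutes past 12:00 to (720 - T) minutes past 12:00.
Mirror reads 10:57 = 657 minutes past 12:00.
Actual time: (720 - 657) mod 720 = 63 minutes = 1:03.

Final answer: 1:03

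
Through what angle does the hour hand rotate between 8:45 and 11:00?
The hour hand moves 0.5 degrees per minute.
Time elapsed: 11:00 - 8:45 = 135 minutes
Angular displacement: 135 x 0.5 = 67.5 degrees

Final answer: 67.5 degrees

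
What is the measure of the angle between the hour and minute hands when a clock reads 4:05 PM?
Hour hand position: 4 x 30 + 5 x 0.5 = 122.5 degrees
Minute hand position: 5 x 6 = 30 degrees
Difference: |122.5 - 30| = 92.5 degrees
The angle between the hands is 92.5 degrees

Final answer: 92.5 degrees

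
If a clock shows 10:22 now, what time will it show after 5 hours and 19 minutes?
Starting time: 10:22
Adding 19 minutes to 22 minutes: 22 + 19 = 41 minutes
Adding 5 hours: 10 + 5 = 15 - 12 = 3
Final time: 3:41

Final answer: 3:41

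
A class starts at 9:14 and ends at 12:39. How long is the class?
From 9:14 to 12:39:
(12 x 60 + 39) - (9 x 60 + 14) = 759 - 554 = 205 minutes
= 3 hours and 25 minutes

Final answer: 3 hours and 25 minutes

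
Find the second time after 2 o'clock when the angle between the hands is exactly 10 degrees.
At t minutes past 2:00, the hour hand is at 30 x 2 + 0.5t degrees and the minute hand is at 6t degrees.
The smaller angle between them is 10 degrees when |30H - 5.5t| = 10 or |30H - 5.5t| = 350.
With H = 2, solve 30 x 2 - 5.5t = +/- target for each target:
  t = (30 x 2 - 10) / 5.5 = 9.09
  t = (30 x 2 + 10) / 5.5 = 12.73
  t = (30 x 2 - 350) / 5.5 = -52.73 (outside (0, 60))
  t = (30 x 2 + 350) / 5.5 = 74.55 (outside (0, 60))
Valid solutions in (0, 60): {9.09, 12.73} minutes.
The second occurrence is t = 12.73 minutes.
The hands form a 10-degree angle at 12.73 minutes past 2:00.

Final answer: 12.73 minutes past 2:00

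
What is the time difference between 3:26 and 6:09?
From 3:26 to 6:09:
(6 x 60 + 9) - (3 x 60 + 26) = 369 - 206 = 163 minutes
= 2 hours and 43 minutes

Final answer: 2 hours and 43 minutes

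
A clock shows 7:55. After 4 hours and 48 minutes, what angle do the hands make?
First find the time 4 hours and 48 minutes after 7:55.
Total minutes: 7 x 60 + 55 + 4 x 60 + 48 = 763.
763 mod 720 = 43 minutes = 12:43.
Now compute the angle at 12:43:
Hour hand: 0 x 30 + 43 x 0.5 = 21.5 degrees
Minute hand: 43 x 6 = 258 degrees
Difference: |21.5 - 258| = 236.5 degrees
Smaller angle: 360 - 236.5 = 123.5 degrees

Final answer: 123.5 degrees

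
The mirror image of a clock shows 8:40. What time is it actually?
Reflection across the vertical (12-6) axis maps a hand at angle A degrees to (360 - A) degrees, which sends a reading of T minutes past 12:00 to (720 - T) minutes past 12:00.
Mirror reads 8:40 = 520 minutes past 12:00.
Actual time: (720 - 520) mod 720 = 200 minutes = 3:20.

Final answer: 3:20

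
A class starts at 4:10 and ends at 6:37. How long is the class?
From 4:10 to 6:37:
(6 x 60 + 37) - (4 x 60 + 10) = 397 - 250 = 147 minutes
= 2 hours and 27 minutes

Final answer: 2 hours and 27 minutes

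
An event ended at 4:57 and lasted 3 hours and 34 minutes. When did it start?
Starting time: 4:57 = 297 total minutes past 12:00
Subtracting: 3 hours and 34 minutes = 214 minutes
297 - 214 = 83 minutes
= 1 hour and 23 minutes past 12:00 = 1:23

Final answer: 1:23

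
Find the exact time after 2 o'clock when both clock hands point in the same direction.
The minute hand gains 5.5 degrees per minute on the hour hand.
At 2:00, the hour hand is at 60 degrees and the minute hand is at 0 degrees.
The gap is 60 degrees. Time to close: 60/5.5 = 60 x 2/11 = 10.91 minutes.
The hands overlap at 10.91 minutes past 2:00.

Final answer: 10.91 minutes past 2:00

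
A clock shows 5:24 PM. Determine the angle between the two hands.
Hour hand position: 5 x 30 + 24 x 0.5 = 162 degrees
Minute hand position: 24 x 6 = 144 degrees
Difference: |162 - 144| = 18 degrees
The angle between the hands is 18 degrees

Final answer: 18 degrees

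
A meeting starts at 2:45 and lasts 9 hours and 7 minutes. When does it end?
Starting time: 2:45
Adding 7 minutes to 45 minutes: 45 + 7 = 52 minutes
Adding 9 hours: 2 + 9 = 11
Final time: 11:52

Final answer: 11:52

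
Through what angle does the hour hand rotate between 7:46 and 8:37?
The hour hand moves 0.5 degrees per minute.
Time elapsed: 8:37 - 7:46 = 51 minutes
Angular displacement: 51 x 0.5 = 25.5 degrees

Final answer: 25.5 degrees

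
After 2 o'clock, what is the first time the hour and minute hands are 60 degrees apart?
At t minutes past 2:00, the hour hand is at 30 x 2 + 0.5t degrees and the minute hand is at 6t degrees.
The smaller angle between them is 60 degrees when |30H - 5.5t| = 60 or |30H - 5.5t| = 300.
With H = 2, solve 30 x 2 - 5.5t = +/- target for each target:
  t = (30 x 2 - 60) / 5.5 = 0 (outside (0, 60))
  t = (30 x 2 + 60) / 5.5 = 21.82
  t = (30 x 2 - 300) / 5.5 = -43.64 (outside (0, 60))
  t = (30 x 2 + 300) / 5.5 = 65.45 (outside (0, 60))
Valid solutions in (0, 60): {21.82} minutes.
The first occurrence is t = 21.82 minutes.
The hands form a 60-degree angle at 21.82 minutes past 2:00.

Final answer: 21.82 minutes past 2:00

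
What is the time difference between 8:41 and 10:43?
From 8:41 to 10:43:
(10 x 60 + 43) - (8 x 60 + 41) = 643 - 521 = 122 minutes
= 2 hours and 2 minutes

Final answer: 2 hours and 2 minutes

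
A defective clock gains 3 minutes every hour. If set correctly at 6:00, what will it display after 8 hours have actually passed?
For every 60 true minutes, the faulty clock advances 60 + 3 = 63 minutes.
True elapsed: 8 hours = 480 minutes.
Faulty clock advances: 480 x 63/60 = 504 minutes (drift: 24 minutes ahead).
Shown time: 6:00 + 504 minutes = 2:24.

Final answer: 2:24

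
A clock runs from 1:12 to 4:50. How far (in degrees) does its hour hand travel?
The hour hand moves 0.5 degrees per minute.
Time elapsed: 4:50 - 1:12 = 218 minutes
Angular displacement: 218 x 0.5 = 109 degrees

Final answer: 109 degrees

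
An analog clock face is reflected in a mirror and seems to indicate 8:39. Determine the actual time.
Reflection across the vertical (12-6) axis maps a hand at angle A degrees to (360 - A) degrees, which sends a reading of T minutes past 12:00 to (720 - T) minutes past 12:00.
Mirror reads 8:39 = 519 minutes past 12:00.
Actual time: (720 - 519) mod 720 = 201 minutes = 3:21.

Final answer: 3:21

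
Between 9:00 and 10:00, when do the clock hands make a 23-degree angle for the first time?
At t minutes past 9:00, the hour hand is at 30 x 9 + 0.5t degrees and the minute hand is at 6t degrees.
The smaller angle between them is 23 degrees when |30H - 5.5t| = 23 or |30H - 5.5t| = 337.
With H = 9, solve 30 x 9 - 5.5t = +/- target for each target:
  t = (30 x 9 - 23) / 5.5 = 44.91
  t = (30 x 9 + 23) / 5.5 = 53.27
  t = (30 x 9 - 337) / 5.5 = -12.18 (outside (0, 60))
  t = (30 x 9 + 337) / 5.5 = 110.36 (outside (0, 60))
Valid solutions in (0, 60): {44.91, 53.27} minutes.
The first occurrence is t = 44.91 minutes.
The hands form a 23-degree angle at 44.91 minutes past 9:00.

Final answer: 44.91 minutes past 9:00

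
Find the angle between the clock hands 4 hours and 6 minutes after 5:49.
First find the time 4 hours and 6 minutes after 5:49.
Total minutes: 5 x 60 + 49 + 4 x 60 + 6 = 595.
595 mod 720 = 595 minutes = 9:55.
Now compute the angle at 9:55:
Hour hand: 9 x 30 + 55 x 0.5 = 297.5 degrees
Minute hand: 55 x 6 = 330 degrees
Difference: |297.5 - 330| = 32.5 degrees
The angle is 32.5 degrees

Final answer: 32.5 degrees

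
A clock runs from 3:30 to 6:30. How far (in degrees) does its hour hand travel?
The hour hand moves 0.5 degrees per minute.
Time elapsed: 6:30 - 3:30 = 180 minutes
Angular displacement: 180 x 0.5 = 90 degrees

Final answer: 90 degrees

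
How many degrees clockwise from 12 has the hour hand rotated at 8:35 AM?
The hour hand moves 30 degrees per hour and 0.5 degrees per minute.
At 8:35: (8) x 30 + 35 x 0.5 = 240 + 17.5 = 257.5 degrees

Final answer: 257.5 degrees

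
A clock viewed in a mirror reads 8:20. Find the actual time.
Reflection across the vertical (12-6) axis maps a hand at angle A degrees to (360 - A) degrees, which sends a reading of T minutes past 12:00 to (720 - T) minutes past 12:00.
Mirror reads 8:20 = 500 minutes past 12:00.
Actual time: (720 - 500) mod 720 = 220 minutes = 3:40.

Final answer: 3:40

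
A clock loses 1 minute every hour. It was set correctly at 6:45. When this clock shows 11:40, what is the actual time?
For every 60 true minutes, the faulty clock advances 59 minutes, so 1 faulty-clock minute corresponds to 60/59 true minutes.
From 6:45 to 11:40 on the faulty dial is 295 minutes.
True elapsed: 295 x 60/59 = 300 minutes = 5 hours.
True time: 6:45 + 5 hours = 11:45.

Final answer: 11:45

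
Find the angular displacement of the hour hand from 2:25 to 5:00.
The hour hand moves 0.5 degrees per minute.
Time elapsed: 5:00 - 2:25 = 155 minutes
Angular displacement: 155 x 0.5 = 77.5 degrees

Final answer: 77.5 degrees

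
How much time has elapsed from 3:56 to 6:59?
From 3:56 to 6:59:
(6 x 60 + 59) - (3 x 60 + 56) = 419 - 236 = 183 minutes
= 3 hours and 3 minutes

Final answer: 3 hours and 3 minutes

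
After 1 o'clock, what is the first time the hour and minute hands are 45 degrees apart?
At t minutes past 1:00, the hour hand is at 30 x 1 + 0.5t degrees and the minute hand is at 6t degrees.
The smaller angle between them is 45 degrees when |30H - 5.5t| = 45 or |30H - 5.5t| = 315.
With H = 1, solve 30 x 1 - 5.5t = +/- target for each target:
  t = (30 x 1 - 45) / 5.5 = -2.73 (outside (0, 60))
  t = (30 x 1 + 45) / 5.5 = 13.64
  t = (30 x 1 - 315) / 5.5 = -51.82 (outside (0, 60))
  t = (30 x 1 + 315) / 5.5 = 62.73 (outside (0, 60))
Valid solutions in (0, 60): {13.64} minutes.
The first occurrence is t = 13.64 minutes.
The hands form a 45-degree angle at 13.64 minutes past 1:00.

Final answer: 13.64 minutes past 1:00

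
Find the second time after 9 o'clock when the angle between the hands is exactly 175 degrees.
At t minutes past 9:00, the hour hand is at 30 x 9 + 0.5t degrees and the minute hand is at 6t degrees.
The smaller angle between them is 175 degrees when |30H - 5.5t| = 175 or |30H - 5.5t| = 185.
With H = 9, solve 30 x 9 - 5.5t = +/- target for each target:
  t = (30 x 9 - 175) / 5.5 = 17.27
  t = (30 x 9 + 175) / 5.5 = 80.91 (outside (0, 60))
  t = (30 x 9 - 185) / 5.5 = 15.45
  t = (30 x 9 + 185) / 5.5 = 82.73 (outside (0, 60))
Valid solutions in (0, 60): {15.45, 17.27} minutes.
The second occurrence is t = 17.27 minutes.
The hands form a 175-degree angle at 17.27 minutes past 9:00.

Final answer: 17.27 minutes past 9:00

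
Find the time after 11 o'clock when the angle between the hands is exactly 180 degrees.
For hands to be 180 degrees apart: |30H - 5.5t| = 180
With H = 11: t = (30 x 11 + 180)/5.5 = 92.73 or t = (30 x 11 - 180)/5.5 = 27.27
First valid solution (0 < t < 60): t = 27.27 minutes
The hands are opposite at 27.27 minutes past 11:00.

Final answer: 27.27 minutes past 11:00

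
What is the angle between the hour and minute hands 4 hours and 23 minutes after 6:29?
First find the time 4 hours and 23 minutes after 6:29.
Total minutes: 6 x 60 + 29 + 4 x 60 + 23 = 652.
652 mod 720 = 652 minutes = 10:52.
Now compute the angle at 10:52:
Hour hand: 10 x 30 + 52 x 0.5 = 326 degrees
Minute hand: 52 x 6 = 312 degrees
Difference: |326 - 312| = 14 degrees
The angle is 14 degrees

Final answer: 14 degrees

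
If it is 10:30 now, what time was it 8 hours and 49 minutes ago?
Starting time: 10:30 = 630 total minutes past 12:00
Subtracting: 8 hours and 49 minutes = 529 minutes
630 - 529 = 101 minutes
= 1 hour and 41 minutes past 12:00 = 1:41

Final answer: 1:41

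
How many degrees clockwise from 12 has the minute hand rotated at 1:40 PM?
The minute hand moves 6 degrees per minute.
At 1:40: 40 x 6 = 240 degrees

Final answer: 240 degrees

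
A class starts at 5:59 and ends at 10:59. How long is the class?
From 5:59 to 10:59:
(10 x 60 + 59) - (5 x 60 + 59) = 659 - 359 = 300 minutes
= 5 hours

Final answer: 5 hours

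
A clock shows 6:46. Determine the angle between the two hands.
Hour hand position: 6 x 30 + 46 x 0.5 = 203 degrees
Minute hand position: 46 x 6 = 276 degrees
Difference: |203 - 276| = 73 degrees
The angle between the hands is 73 degrees

Final answer: 73 degrees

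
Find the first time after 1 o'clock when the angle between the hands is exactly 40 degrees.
At t minutes past 1:00, the hour hand is at 30 x 1 + 0.5t degrees and the minute hand is at 6t degrees.
The smaller angle between them is 40 degrees when |30H - 5.5t| = 40 or |30H - 5.5t| = 320.
With H = 1, solve 30 x 1 - 5.5t = +/- target for each target:
  t = (30 x 1 - 40) / 5.5 = -1.82 (outside (0, 60))
  t = (30 x 1 + 40) / 5.5 = 12.73
  t = (30 x 1 - 320) / 5.5 = -52.73 (outside (0, 60))
  t = (30 x 1 + 320) / 5.5 = 63.64 (outside (0, 60))
Valid solutions in (0, 60): {12.73} minutes.
The first occurrence is t = 12.73 minutes.
The hands form a 40-degree angle at 12.73 minutes past 1:00.

Final answer: 12.73 minutes past 1:00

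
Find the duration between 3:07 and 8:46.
From 3:07 to 8:46:
(8 x 60 + 46) - (3 x 60 + 7) = 526 - 187 = 339 minutes
= 5 hours and 39 minutes

Final answer: 5 hours and 39 minutes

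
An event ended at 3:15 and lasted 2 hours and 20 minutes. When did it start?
Starting time: 3:15 = 195 total minutes past 12:00
Subtracting: 2 hours and 20 minutes = 140 minutes
195 - 140 = 55 minutes
= 55 minutes past 12:00 = 12:55

Final answer: 12:55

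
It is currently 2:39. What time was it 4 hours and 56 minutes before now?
Starting time: 2:39 = 159 total minutes past 12:00
Subtracting: 4 hours and 56 minutes = 296 minutes
159 - 296 = -137 (negative, add 12 hours = 720) = 583 minutes
= 9 hours and 43 minutes past 12:00 = 9:43

Final answer: 9:43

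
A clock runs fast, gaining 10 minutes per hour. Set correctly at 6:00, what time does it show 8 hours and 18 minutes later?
For every 60 true minutes, the faulty clock advances 60 + 10 = 70 minutes.
True elapsed: 8 hours and 18 minutes = 498 minutes.
Faulty clock advances: 498 x 70/60 = 581 minutes (drift: 83 minutes ahead).
Shown time: 6:00 + 581 minutes = 3:41.

Final answer: 3:41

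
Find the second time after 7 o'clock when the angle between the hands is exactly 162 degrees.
At t minutes past 7:00, the hour hand is at 30 x 7 + 0.5t degrees and the minute hand is at 6t degrees.
The smaller angle between them is 162 degrees when |30H - 5.5t| = 162 or |30H - 5.5t| = 198.
With H = 7, solve 30 x 7 - 5.5t = +/- target for each target:
  t = (30 x 7 - 162) / 5.5 = 8.73
  t = (30 x 7 + 162) / 5.5 = 67.64 (outside (0, 60))
  t = (30 x 7 - 198) / 5.5 = 2.18
  t = (30 x 7 + 198) / 5.5 = 74.18 (outside (0, 60))
Valid solutions in (0, 60): {2.18, 8.73} minutes.
The second occurrence is t = 8.73 minutes.
The hands form a 162-degree angle at 8.73 minutes past 7:00.

Final answer: 8.73 minutes past 7:00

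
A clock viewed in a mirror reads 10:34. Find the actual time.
Reflection across the vertical (12-6) axis maps a hand at angle A degrees to (360 - A) degrees, which sends a reading of T minutes past 12:00 to (720 - T) minutes past 12:00.
Mirror reads 10:34 = 634 minutes past 12:00.
Actual time: (720 - 634) mod 720 = 86 minutes = 1:26.

Final answer: 1:26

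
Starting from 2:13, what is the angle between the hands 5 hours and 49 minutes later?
First find the time 5 hours and 49 minutes after 2:13.
Total minutes: 2 x 60 + 13 + 5 x 60 + 49 = 482.
482 mod 720 = 482 minutes = 8:02.
Now compute the angle at 8:02:
Hour hand: 8 x 30 + 2 x 0.5 = 241 degrees
Minute hand: 2 x 6 = 12 degrees
Difference: |241 - 12| = 229 degrees
Smaller angle: 360 - 229 = 131 degrees

Final answer: 131 degrees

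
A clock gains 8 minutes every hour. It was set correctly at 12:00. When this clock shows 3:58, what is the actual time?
For every 60 true minutes, the faulty clock advances 68 minutes, so 1 faulty-clock minute corresponds to 60/68 true minutes.
From 12:00 to 3:58 on the faulty dial is 238 minutes.
True elapsed: 238 x 60/68 = 210 minutes = 3 hours and 30 minutes.
True time: 12:00 + 3 hours and 30 minutes = 3:30.

Final answer: 3:30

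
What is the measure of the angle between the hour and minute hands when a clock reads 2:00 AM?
Hour hand position: 2 x 30 + 0 x 0.5 = 60 degrees
Minute hand position: 0 x 6 = 0 degrees
Difference: |60 - 0| = 60 degrees
The angle between the hands is 60 degrees

Final answer: 60 degrees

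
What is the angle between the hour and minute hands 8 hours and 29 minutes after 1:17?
First find the time 8 hours and 29 minutes after 1:17.
Total minutes: 1 x 60 + 17 + 8 x 60 + 29 = 586.
586 mod 720 = 586 minutes = 9:46.
Now compute the angle at 9:46:
Hour hand: 9 x 30 + 46 x 0.5 = 293 degrees
Minute hand: 46 x 6 = 276 degrees
Difference: |293 - 276| = 17 degrees
The angle is 17 degrees

Final answer: 17 degrees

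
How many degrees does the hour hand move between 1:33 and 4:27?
The hour hand moves 0.5 degrees per minute.
Time elapsed: 4:27 - 1:33 = 174 minutes
Angular displacement: 174 x 0.5 = 87 degrees

Final answer: 87 degrees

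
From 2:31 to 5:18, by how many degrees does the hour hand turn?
The hour hand moves 0.5 degrees per minute.
Time elapsed: 5:18 - 2:31 = 167 minutes
Angular displacement: 167 x 0.5 = 83.5 degrees

Final answer: 83.5 degrees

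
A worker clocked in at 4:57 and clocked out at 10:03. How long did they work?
From 4:57 to 10:03:
(10 x 60 + 3) - (4 x 60 + 57) = 603 - 297 = 306 minutes
= 5 hours and 6 minutes

Final answer: 5 hours and 6 minutes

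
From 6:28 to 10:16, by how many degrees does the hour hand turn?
The hour hand moves 0.5 degrees per minute.
Time elapsed: 10:16 - 6:28 = 228 minutes
Angular displacement: 228 x 0.5 = 114 degrees

Final answer: 114 degrees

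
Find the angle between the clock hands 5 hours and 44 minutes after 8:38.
First find the time 5 hours and 44 minutes after 8:38.
Total minutes: 8 x 60 + 38 + 5 x 60 + 44 = 862.
862 mod 720 = 142 minutes = 2:22.
Now compute the angle at 2:22:
Hour hand: 2 x 30 + 22 x 0.5 = 71 degrees
Minute hand: 22 x 6 = 132 degrees
Difference: |71 - 132| = 61 degrees
The angle is 61 degrees

Final answer: 61 degrees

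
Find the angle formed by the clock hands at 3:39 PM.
Hour hand position: 3 x 30 + 39 x 0.5 = 109.5 degrees
Minute hand position: 39 x 6 = 234 degrees
Difference: |109.5 - 234| = 124.5 degrees
The angle between the hands is 124.5 degrees

Final answer: 124.5 degrees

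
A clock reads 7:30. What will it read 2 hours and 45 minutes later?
Starting time: 7:30
Adding 45 minutes to 30 minutes: 30 + 45 = 75 minutes = 1 hour and 15 minutes
Adding 2 hours: 7 + 2 + 1 (carry) = 10
Final time: 10:15

Final answer: 10:15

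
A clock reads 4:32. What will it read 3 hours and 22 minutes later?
Starting time: 4:32
Adding 22 minutes to 32 minutes: 32 + 22 = 54 minutes
Adding 3 hours: 4 + 3 = 7
Final time: 7:54

Final answer: 7:54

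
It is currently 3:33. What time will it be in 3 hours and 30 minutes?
Starting time: 3:33
Adding 30 minutes to 33 minutes: 33 + 30 = 63 minutes = 1 hour and 3 minutes
Adding 3 hours: 3 + 3 + 1 (carry) = 7
Final time: 7:03

Final answer: 7:03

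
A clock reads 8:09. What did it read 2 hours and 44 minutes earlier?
Starting time: 8:09 = 489 total minutes past 12:00
Subtracting: 2 hours and 44 minutes = 164 minutes
489 - 164 = 325 minutes
= 5 hours and 25 minutes past 12:00 = 5:25

Final answer: 5:25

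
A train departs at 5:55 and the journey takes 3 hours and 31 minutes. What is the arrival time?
Starting time: 5:55
Adding 31 minutes to 55 minutes: 55 + 31 = 86 minutes = 1 hour and 26 minutes
Adding 3 hours: 5 + 3 + 1 (carry) = 9
Final time: 9:26

Final answer: 9:26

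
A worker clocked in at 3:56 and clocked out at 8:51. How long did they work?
From 3:56 to 8:51:
(8 x 60 + 51) - (3 x 60 + 56) = 531 - 236 = 295 minutes
= 4 hours and 55 minutes

Final answer: 4 hours and 55 minutes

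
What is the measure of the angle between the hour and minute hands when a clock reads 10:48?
Hour hand position: 10 x 30 + 48 x 0.5 = 324 degrees
Minute hand position: 48 x 6 = 288 degrees
Difference: |324 - 288| = 36 degrees
The angle between the hands is 36 degrees

Final answer: 36 degrees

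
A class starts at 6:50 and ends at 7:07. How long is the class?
From 6:50 to 7:07:
(7 x 60 + 7) - (6 x 60 + 50) = 427 - 410 = 17 minutes
= 17 minutes

Final answer: 17 minutes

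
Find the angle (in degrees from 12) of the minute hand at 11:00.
The minute hand moves 6 degrees per minute.
At 11:00: 0 x 6 = 0 degrees

Final answer: 0 degrees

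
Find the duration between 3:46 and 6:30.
From 3:46 to 6:30:
(6 x 60 + 30) - (3 x 60 + 46) = 390 - 226 = 164 minutes
= 2 hours and 44 minutes

Final answer: 2 hours and 44 minutes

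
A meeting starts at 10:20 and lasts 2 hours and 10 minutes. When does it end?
Starting time: 10:20
Adding 10 minutes to 20 minutes: 20 + 10 = 30 minutes
Adding 2 hours: 10 + 2 = 12
Final time: 12:30

Final answer: 12:30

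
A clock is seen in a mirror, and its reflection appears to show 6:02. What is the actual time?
Reflection across the vertical (12-6) axis maps a hand at angle A degrees to (360 - A) degrees, which sends a reading of T minutes past 12:00 to (720 - T) minutes past 12:00.
Mirror reads 6:02 = 362 minutes past 12:00.
Actual time: (720 - 362) mod 720 = 358 minutes = 5:58.

Final answer: 5:58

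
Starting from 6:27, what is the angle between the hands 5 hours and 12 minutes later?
First find the time 5 hours and 12 minutes after 6:27.
Total minutes: 6 x 60 + 27 + 5 x 60 + 12 = 699.
699 mod 720 = 699 minutes = 11:39.
Now compute the angle at 11:39:
Hour hand: 11 x 30 + 39 x 0.5 = 349.5 degrees
Minute hand: 39 x 6 = 234 degrees
Difference: |349.5 - 234| = 115.5 degrees
The angle is 115.5 degrees

Final answer: 115.5 degrees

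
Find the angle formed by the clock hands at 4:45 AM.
Hour hand position: 4 x 30 + 45 x 0.5 = 142.5 degrees
Minute hand position: 45 x 6 = 270 degrees
Difference: |142.5 - 270| = 127.5 degrees
The angle between the hands is 127.5 degrees

Final answer: 127.5 degrees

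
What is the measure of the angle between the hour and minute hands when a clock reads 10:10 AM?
Hour hand position: 10 x 30 + 10 x 0.5 = 305 degrees
Minute hand position: 10 x 6 = 60 degrees
Difference: |305 - 60| = 245 degrees
Since 245 > 180, the smaller angle is 360 - 245 = 115 degrees

Final answer: 115 degrees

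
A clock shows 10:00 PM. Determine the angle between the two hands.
Hour hand position: 10 x 30 + 0 x 0.5 = 300 degrees
Minute hand position: 0 x 6 = 0 degrees
Difference: |300 - 0| = 300 degrees
Since 300 > 180, the smaller angle is 360 - 300 = 60 degrees

Final answer: 60 degrees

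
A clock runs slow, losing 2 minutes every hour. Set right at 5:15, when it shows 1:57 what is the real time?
For every 60 true minutes, the faulty clock advances 58 minutes, so 1 faulty-clock minute corresponds to 60/58 true minutes.
From 5:15 to 1:57 on the faulty dial is 522 minutes.
True elapsed: 522 x 60/58 = 540 minutes = 9 hours.
True time: 5:15 + 9 hours = 2:15.

Final answer: 2:15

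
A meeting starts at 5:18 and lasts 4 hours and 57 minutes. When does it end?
Starting time: 5:18
Adding 57 minutes to 18 minutes: 18 + 57 = 75 minutes = 1 hour and 15 minutes
Adding 4 hours: 5 + 4 + 1 (carry) = 10
Final time: 10:15

Final answer: 10:15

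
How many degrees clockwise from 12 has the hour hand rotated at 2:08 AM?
The hour hand moves 30 degrees per hour and 0.5 degrees per minute.
At 2:08: (2) x 30 + 8 x 0.5 = 60 + 4 = 64 degrees

Final answer: 64 degrees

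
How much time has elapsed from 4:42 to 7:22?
From 4:42 to 7:22:
(7 x 60 + 22) - (4 x 60 + 42) = 442 - 282 = 160 minutes
= 2 hours and 40 minutes

Final answer: 2 hours and 40 minutes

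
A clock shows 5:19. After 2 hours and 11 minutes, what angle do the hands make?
First find the time 2 hours and 11 minutes after 5:19.
Total minutes: 5 x 60 + 19 + 2 x 60 + 11 = 450.
450 mod 720 = 450 minutes = 7:30.
Now compute the angle at 7:30:
Hour hand: 7 x 30 + 30 x 0.5 = 225 degrees
Minute hand: 30 x 6 = 180 degrees
Difference: |225 - 180| = 45 degrees
The angle is 45 degrees

Final answer: 45 degrees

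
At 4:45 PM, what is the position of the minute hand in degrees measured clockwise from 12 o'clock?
The minute hand moves 6 degrees per minute.
At 4:45: 45 x 6 = 270 degrees

Final answer: 270 degrees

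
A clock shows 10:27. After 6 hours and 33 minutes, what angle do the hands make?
First find the time 6 hours and 33 minutes after 10:27.
Total minutes: 10 x 60 + 27 + 6 x 60 + 33 = 1020.
1020 mod 720 = 300 minutes = 5:00.
Now compute the angle at 5:00:
Hour hand: 5 x 30 + 0 x 0.5 = 150 degrees
Minute hand: 0 x 6 = 0 degrees
Difference: |150 - 0| = 150 degrees
The angle is 150 degrees

Final answer: 150 degrees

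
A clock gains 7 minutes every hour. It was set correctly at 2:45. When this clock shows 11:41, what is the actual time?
For every 60 true minutes, the faulty clock advances 67 minutes, so 1 faulty-clock minute corresponds to 60/67 true minutes.
From 2:45 to 11:41 on the faulty dial is 536 minutes.
True elapsed: 536 x 60/67 = 480 minutes = 8 hours.
True time: 2:45 + 8 hours = 10:45.

Final answer: 10:45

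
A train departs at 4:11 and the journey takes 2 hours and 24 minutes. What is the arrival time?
Starting time: 4:11
Adding 24 minutes to 11 minutes: 11 + 24 = 35 minutes
Adding 2 hours: 4 + 2 = 6
Final time: 6:35

Final answer: 6:35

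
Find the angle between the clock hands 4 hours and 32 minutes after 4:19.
First find the time 4 hours and 32 minutes after 4:19.
Total minutes: 4 x 60 + 19 + 4 x 60 + 32 = 531.
531 mod 720 = 531 minutes = 8:51.
Now compute the angle at 8:51:
Hour hand: 8 x 30 + 51 x 0.5 = 265.5 degrees
Minute hand: 51 x 6 = 306 degrees
Difference: |265.5 - 306| = 40.5 degrees
The angle is 40.5 degrees

Final answer: 40.5 degrees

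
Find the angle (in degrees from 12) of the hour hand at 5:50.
The hour hand moves 30 degrees per hour and 0.5 degrees per minute.
At 5:50: (5) x 30 + 50 x 0.5 = 150 + 25 = 175 degrees

Final answer: 175 degrees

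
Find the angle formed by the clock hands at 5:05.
Hour hand position: 5 x 30 + 5 x 0.5 = 152.5 degrees
Minute hand position: 5 x 6 = 30 degrees
Difference: |152.5 - 30| = 122.5 degrees
The angle between the hands is 122.5 degrees

Final answer: 122.5 degrees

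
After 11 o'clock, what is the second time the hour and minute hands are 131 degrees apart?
At t minutes past 11:00, the hour hand is at 30 x 11 + 0.5t degrees and the minute hand is at 6t degrees.
The smaller angle between them is 131 degrees when |30H - 5.5t| = 131 or |30H - 5.5t| = 229.
With H = 11, solve 30 x 11 - 5.5t = +/- target for each target:
  t = (30 x 11 - 131) / 5.5 = 36.18
  t = (30 x 11 + 131) / 5.5 = 83.82 (outside (0, 60))
  t = (30 x 11 - 229) / 5.5 = 18.36
  t = (30 x 11 + 229) / 5.5 = 101.64 (outside (0, 60))
Valid solutions in (0, 60): {18.36, 36.18} minutes.
The second occurrence is t = 36.18 minutes.
The hands form a 131-degree angle at 36.18 minutes past 11:00.

Final answer: 36.18 minutes past 11:00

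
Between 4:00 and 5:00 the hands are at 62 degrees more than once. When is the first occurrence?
At t minutes past 4:00, the hour hand is at 30 x 4 + 0.5t degrees and the minute hand is at 6t degrees.
The smaller angle between them is 62 degrees when |30H - 5.5t| = 62 or |30H - 5.5t| = 298.
With H = 4, solve 30 x 4 - 5.5t = +/- target for each target:
  t = (30 x 4 - 62) / 5.5 = 10.55
  t = (30 x 4 + 62) / 5.5 = 33.09
  t = (30 x 4 - 298) / 5.5 = -32.36 (outside (0, 60))
  t = (30 x 4 + 298) / 5.5 = 76 (outside (0, 60))
Valid solutions in (0, 60): {10.55, 33.09} minutes.
The first occurrence is t = 10.55 minutes.
The hands form a 62-degree angle at 10.55 minutes past 4:00.

Final answer: 10.55 minutes past 4:00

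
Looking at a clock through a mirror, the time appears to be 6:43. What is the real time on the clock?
Reflection across the vertical (12-6) axis maps a hand at angle A degrees to (360 - A) degrees, which sends a reading of T minutes past 12:00 to (720 - T) minutes past 12:00.
Mirror reads 6:43 = 403 minutes past 12:00.
Actual time: (720 - 403) mod 720 = 317 minutes = 5:17.

Final answer: 5:17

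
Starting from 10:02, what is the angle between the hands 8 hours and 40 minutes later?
First find the time 8 hours and 40 minutes after 10:02.
Total minutes: 10 x 60 + 2 + 8 x 60 + 40 = 1122.
1122 mod 720 = 402 minutes = 6:42.
Now compute the angle at 6:42:
Hour hand: 6 x 30 + 42 x 0.5 = 201 degrees
Minute hand: 42 x 6 = 252 degrees
Difference: |201 - 252| = 51 degrees
The angle is 51 degrees

Final answer: 51 degrees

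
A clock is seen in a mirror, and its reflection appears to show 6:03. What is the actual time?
Reflection across the vertical (12-6) axis maps a hand at angle A degrees to (360 - A) degrees, which sends a reading of T minutes past 12:00 to (720 - T) minutes past 12:00.
Mirror reads 6:03 = 363 minutes past 12:00.
Actual time: (720 - 363) mod 720 = 357 minutes = 5:57.

Final answer: 5:57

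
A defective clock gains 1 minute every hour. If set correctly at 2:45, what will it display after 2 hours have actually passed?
For every 60 true minutes, the faulty clock advances 60 + 1 = 61 minutes.
True elapsed: 2 hours = 120 minutes.
Faulty clock advances: 120 x 61/60 = 122 minutes (drift: 2 minutes ahead).
Shown time: 2:45 + 122 minutes = 4:47.

Final answer: 4:47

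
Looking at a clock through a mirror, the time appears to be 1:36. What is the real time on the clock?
Reflection across the vertical (12-6) axis maps a hand at angle A degrees to (360 - A) degrees, which sends a reading of T minutes past 12:00 to (720 - T) minutes past 12:00.
Mirror reads 1:36 = 96 minutes past 12:00.
Actual time: (720 - 96) mod 720 = 624 minutes = 10:24.

Final answer: 10:24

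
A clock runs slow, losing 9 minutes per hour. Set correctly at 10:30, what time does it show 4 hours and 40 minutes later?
For every 60 true minutes, the faulty clock advances 60 - 9 = 51 minutes.
True elapsed: 4 hours and 40 minutes = 280 minutes.
Faulty clock advances: 280 x 51/60 = 238 minutes (drift: 42 minutes behind).
Shown time: 10:30 + 238 minutes = 2:28.

Final answer: 2:28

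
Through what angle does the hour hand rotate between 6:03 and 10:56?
The hour hand moves 0.5 degrees per minute.
Time elapsed: 10:56 - 6:03 = 293 minutes
Angular displacement: 293 x 0.5 = 146.5 degrees

Final answer: 146.5 degrees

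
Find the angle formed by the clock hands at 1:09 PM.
Hour hand position: 1 x 30 + 9 x 0.5 = 34.5 degrees
Minute hand position: 9 x 6 = 54 degrees
Difference: |34.5 - 54| = 19.5 degrees
The angle between the hands is 19.5 degrees

Final answer: 19.5 degrees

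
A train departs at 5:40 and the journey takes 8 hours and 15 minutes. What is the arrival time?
Starting time: 5:40
Adding 15 minutes to 40 minutes: 40 + 15 = 55 minutes
Adding 8 hours: 5 + 8 = 13 - 12 = 1
Final time: 1:55

Final answer: 1:55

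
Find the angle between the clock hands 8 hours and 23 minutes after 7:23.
First find the time 8 hours and 23 minutes after 7:23.
Total minutes: 7 x 60 + 23 + 8 x 60 + 23 = 946.
946 mod 720 = 226 minutes = 3:46.
Now compute the angle at 3:46:
Hour hand: 3 x 30 + 46 x 0.5 = 113 degrees
Minute hand: 46 x 6 = 276 degrees
Difference: |113 - 276| = 163 degrees
The angle is 163 degrees

Final answer: 163 degrees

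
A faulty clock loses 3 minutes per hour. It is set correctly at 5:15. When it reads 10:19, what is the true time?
For every 60 true minutes, the faulty clock advances 57 minutes, so 1 faulty-clock minute corresponds to 60/57 true minutes.
From 5:15 to 10:19 on the faulty dial is 304 minutes.
True elapsed: 304 x 60/57 = 320 minutes = 5 hours and 20 minutes.
True time: 5:15 + 5 hours and 20 minutes = 10:35.

Final answer: 10:35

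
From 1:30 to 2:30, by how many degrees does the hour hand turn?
The hour hand moves 0.5 degrees per minute.
Time elapsed: 2:30 - 1:30 = 60 minutes
Angular displacement: 60 x 0.5 = 30 degrees

Final answer: 30 degrees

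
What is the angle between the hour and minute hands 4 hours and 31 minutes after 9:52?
First find the time 4 hours and 31 minutes after 9:52.
Total minutes: 9 x 60 + 52 + 4 x 60 + 31 = 863.
863 mod 720 = 143 minutes = 2:23.
Now compute the angle at 2:23:
Hour hand: 2 x 30 + 23 x 0.5 = 71.5 degrees
Minute hand: 23 x 6 = 138 degrees
Difference: |71.5 - 138| = 66.5 degrees
The angle is 66.5 degrees

Final answer: 66.5 degrees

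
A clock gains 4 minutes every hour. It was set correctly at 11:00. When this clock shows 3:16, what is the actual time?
For every 60 true minutes, the faulty clock advances 64 minutes, so 1 faulty-clock minute corresponds to 60/64 true minutes.
From 11:00 to 3:16 on the faulty dial is 256 minutes.
True elapsed: 256 x 60/64 = 240 minutes = 4 hours.
True time: 11:00 + 4 hours = 3:00.

Final answer: 3:00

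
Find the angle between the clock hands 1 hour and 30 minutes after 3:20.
First find the time 1 hour and 30 minutes after 3:20.
Total minutes: 3 x 60 + 20 + 1 x 60 + 30 = 290.
290 mod 720 = 290 minutes = 4:50.
Now compute the angle at 4:50:
Hour hand: 4 x 30 + 50 x 0.5 = 145 degrees
Minute hand: 50 x 6 = 300 degrees
Difference: |145 - 300| = 155 degrees
The angle is 155 degrees

Final answer: 155 degrees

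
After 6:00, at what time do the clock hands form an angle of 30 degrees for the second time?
At t minutes past 6:00, the hour hand is at 30 x 6 + 0.5t degrees and the minute hand is at 6t degrees.
The smaller angle between them is 30 degrees when |30H - 5.5t| = 30 or |30H - 5.5t| = 330.
With H = 6, solve 30 x 6 - 5.5t = +/- target for each target:
  t = (30 x 6 - 30) / 5.5 = 27.27
  t = (30 x 6 + 30) / 5.5 = 38.18
  t = (30 x 6 - 330) / 5.5 = -27.27 (outside (0, 60))
  t = (30 x 6 + 330) / 5.5 = 92.73 (outside (0, 60))
Valid solutions in (0, 60): {27.27, 38.18} minutes.
The second occurrence is t = 38.18 minutes.
The hands form a 30-degree angle at 38.18 minutes past 6:00.

Final answer: 38.18 minutes past 6:00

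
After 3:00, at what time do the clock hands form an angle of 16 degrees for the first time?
At t minutes past 3:00, the hour hand is at 30 x 3 + 0.5t degrees and the minute hand is at 6t degrees.
The smaller angle between them is 16 degrees when |30H - 5.5t| = 16 or |30H - 5.5t| = 344.
With H = 3, solve 30 x 3 - 5.5t = +/- target for each target:
  t = (30 x 3 - 16) / 5.5 = 13.45
  t = (30 x 3 + 16) / 5.5 = 19.27
  t = (30 x 3 - 344) / 5.5 = -46.18 (outside (0, 60))
  t = (30 x 3 + 344) / 5.5 = 78.91 (outside (0, 60))
Valid solutions in (0, 60): {13.45, 19.27} minutes.
The first occurrence is t = 13.45 minutes.
The hands form a 16-degree angle at 13.45 minutes past 3:00.

Final answer: 13.45 minutes past 3:00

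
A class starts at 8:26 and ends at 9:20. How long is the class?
From 8:26 to 9:20:
(9 x 60 + 20) - (8 x 60 + 26) = 560 - 506 = 54 minutes
= 54 minutes

Final answer: 54 minutes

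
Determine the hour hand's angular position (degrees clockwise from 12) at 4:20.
The hour hand moves 30 degrees per hour and 0.5 degrees per minute.
At 4:20: (4) x 30 + 20 x 0.5 = 120 + 10 = 130 degrees

Final answer: 130 degrees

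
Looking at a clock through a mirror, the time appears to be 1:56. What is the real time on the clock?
Reflection across the vertical (12-6) axis maps a hand at angle A degrees to (360 - A) degrees, which sends a reading of T minutes past 12:00 to (720 - T) minutes past 12:00.
Mirror reads 1:56 = 116 minutes past 12:00.
Actual time: (720 - 116) mod 720 = 604 minutes = 10:04.

Final answer: 10:04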